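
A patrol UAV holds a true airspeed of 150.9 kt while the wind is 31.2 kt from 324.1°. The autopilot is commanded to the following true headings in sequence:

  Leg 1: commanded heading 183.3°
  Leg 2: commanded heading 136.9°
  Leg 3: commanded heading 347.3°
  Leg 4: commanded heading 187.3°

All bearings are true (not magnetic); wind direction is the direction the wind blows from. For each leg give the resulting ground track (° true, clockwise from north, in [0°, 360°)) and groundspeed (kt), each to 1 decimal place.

Leg 1: heading 183.3°; drift -6.4° → track 176.9°, groundspeed 176.2 kt
Leg 2: heading 136.9°; drift +1.2° → track 138.1°, groundspeed 181.9 kt
Leg 3: heading 347.3°; drift +5.7° → track 353.0°, groundspeed 122.8 kt
Leg 4: heading 187.3°; drift -7.0° → track 180.3°, groundspeed 175.0 kt

Leg 1: track=176.9°, groundspeed=176.2 kt
Leg 2: track=138.1°, groundspeed=181.9 kt
Leg 3: track=353.0°, groundspeed=122.8 kt
Leg 4: track=180.3°, groundspeed=175.0 kt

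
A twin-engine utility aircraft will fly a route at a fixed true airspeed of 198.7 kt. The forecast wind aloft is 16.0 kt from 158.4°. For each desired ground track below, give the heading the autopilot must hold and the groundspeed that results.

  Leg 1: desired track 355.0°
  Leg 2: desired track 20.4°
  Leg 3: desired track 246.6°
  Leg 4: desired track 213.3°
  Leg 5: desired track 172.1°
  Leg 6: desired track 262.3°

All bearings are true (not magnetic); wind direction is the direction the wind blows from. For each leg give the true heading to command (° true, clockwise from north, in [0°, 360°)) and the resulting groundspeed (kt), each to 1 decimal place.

Leg 1: heading=356.3°, groundspeed=214.0 kt
Leg 2: heading=23.5°, groundspeed=210.3 kt
Leg 3: heading=242.0°, groundspeed=197.6 kt
Leg 4: heading=209.5°, groundspeed=189.1 kt
Leg 5: heading=171.0°, groundspeed=183.1 kt
Leg 6: heading=257.8°, groundspeed=201.9 kt

Leg 1: desired track 355.0°; wind correction +1.3° → command heading 356.3°, groundspeed 214.0 kt
Leg 2: desired track 20.4°; wind correction +3.1° → command heading 23.5°, groundspeed 210.3 kt
Leg 3: desired track 246.6°; wind correction -4.6° → command heading 242.0°, groundspeed 197.6 kt
Leg 4: desired track 213.3°; wind correction -3.8° → command heading 209.5°, groundspeed 189.1 kt
Leg 5: desired track 172.1°; wind correction -1.1° → command heading 171.0°, groundspeed 183.1 kt
Leg 6: desired track 262.3°; wind correction -4.5° → command heading 257.8°, groundspeed 201.9 kt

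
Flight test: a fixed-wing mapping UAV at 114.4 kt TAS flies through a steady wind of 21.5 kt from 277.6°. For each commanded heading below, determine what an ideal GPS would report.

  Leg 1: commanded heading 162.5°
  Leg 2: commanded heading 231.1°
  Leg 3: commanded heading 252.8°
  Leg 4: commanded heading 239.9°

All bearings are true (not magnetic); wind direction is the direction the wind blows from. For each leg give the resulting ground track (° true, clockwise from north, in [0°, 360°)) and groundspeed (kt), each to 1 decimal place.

Leg 1: heading 162.5°; drift -9.0° → track 153.5°, groundspeed 125.0 kt
Leg 2: heading 231.1°; drift -8.9° → track 222.2°, groundspeed 100.8 kt
Leg 3: heading 252.8°; drift -5.4° → track 247.4°, groundspeed 95.3 kt
Leg 4: heading 239.9°; drift -7.7° → track 232.2°, groundspeed 98.3 kt

Leg 1: track=153.5°, groundspeed=125.0 kt
Leg 2: track=222.2°, groundspeed=100.8 kt
Leg 3: track=247.4°, groundspeed=95.3 kt
Leg 4: track=232.2°, groundspeed=98.3 kt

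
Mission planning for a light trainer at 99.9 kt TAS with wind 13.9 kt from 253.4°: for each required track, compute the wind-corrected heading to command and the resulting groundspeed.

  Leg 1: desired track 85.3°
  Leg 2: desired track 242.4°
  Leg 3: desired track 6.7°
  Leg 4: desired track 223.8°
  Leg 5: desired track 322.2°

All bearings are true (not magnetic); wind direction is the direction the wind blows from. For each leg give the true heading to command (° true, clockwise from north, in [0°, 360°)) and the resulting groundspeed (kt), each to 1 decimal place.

Leg 1: desired track 85.3°; wind correction +1.6° → command heading 86.9°, groundspeed 113.5 kt
Leg 2: desired track 242.4°; wind correction +1.5° → command heading 243.9°, groundspeed 86.2 kt
Leg 3: desired track 6.7°; wind correction -7.3° → command heading 359.4°, groundspeed 104.6 kt
Leg 4: desired track 223.8°; wind correction +3.9° → command heading 227.7°, groundspeed 87.6 kt
Leg 5: desired track 322.2°; wind correction -7.5° → command heading 314.7°, groundspeed 94.0 kt

Leg 1: heading=86.9°, groundspeed=113.5 kt
Leg 2: heading=243.9°, groundspeed=86.2 kt
Leg 3: heading=359.4°, groundspeed=104.6 kt
Leg 4: heading=227.7°, groundspeed=87.6 kt
Leg 5: heading=314.7°, groundspeed=94.0 kt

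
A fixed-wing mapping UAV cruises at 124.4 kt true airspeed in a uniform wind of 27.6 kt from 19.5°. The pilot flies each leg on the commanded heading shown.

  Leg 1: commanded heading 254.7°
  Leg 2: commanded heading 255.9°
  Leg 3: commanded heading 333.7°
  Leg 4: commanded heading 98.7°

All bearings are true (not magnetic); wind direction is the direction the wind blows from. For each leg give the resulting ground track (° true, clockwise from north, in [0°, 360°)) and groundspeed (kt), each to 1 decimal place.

Leg 1: track=245.5°, groundspeed=142.0 kt
Leg 2: track=246.6°, groundspeed=141.6 kt
Leg 3: track=323.0°, groundspeed=107.0 kt
Leg 4: track=111.5°, groundspeed=122.3 kt

Leg 1: heading 254.7°; drift -9.2° → track 245.5°, groundspeed 142.0 kt
Leg 2: heading 255.9°; drift -9.3° → track 246.6°, groundspeed 141.6 kt
Leg 3: heading 333.7°; drift -10.7° → track 323.0°, groundspeed 107.0 kt
Leg 4: heading 98.7°; drift +12.8° → track 111.5°, groundspeed 122.3 kt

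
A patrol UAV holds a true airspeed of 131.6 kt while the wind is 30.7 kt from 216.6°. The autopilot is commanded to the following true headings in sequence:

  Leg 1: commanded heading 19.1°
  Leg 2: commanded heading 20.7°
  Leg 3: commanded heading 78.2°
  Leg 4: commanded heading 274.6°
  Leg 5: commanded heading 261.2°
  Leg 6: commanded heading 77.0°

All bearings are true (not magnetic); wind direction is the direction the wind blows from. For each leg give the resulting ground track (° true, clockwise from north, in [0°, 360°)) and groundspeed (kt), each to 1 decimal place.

Leg 1: track=22.4°, groundspeed=161.1 kt
Leg 2: track=23.7°, groundspeed=161.3 kt
Leg 3: track=70.7°, groundspeed=155.9 kt
Leg 4: track=287.3°, groundspeed=118.2 kt
Leg 5: track=272.3°, groundspeed=111.8 kt
Leg 6: track=69.7°, groundspeed=156.3 kt

Leg 1: heading 19.1°; drift +3.3° → track 22.4°, groundspeed 161.1 kt
Leg 2: heading 20.7°; drift +3.0° → track 23.7°, groundspeed 161.3 kt
Leg 3: heading 78.2°; drift -7.5° → track 70.7°, groundspeed 155.9 kt
Leg 4: heading 274.6°; drift +12.7° → track 287.3°, groundspeed 118.2 kt
Leg 5: heading 261.2°; drift +11.1° → track 272.3°, groundspeed 111.8 kt
Leg 6: heading 77.0°; drift -7.3° → track 69.7°, groundspeed 156.3 kt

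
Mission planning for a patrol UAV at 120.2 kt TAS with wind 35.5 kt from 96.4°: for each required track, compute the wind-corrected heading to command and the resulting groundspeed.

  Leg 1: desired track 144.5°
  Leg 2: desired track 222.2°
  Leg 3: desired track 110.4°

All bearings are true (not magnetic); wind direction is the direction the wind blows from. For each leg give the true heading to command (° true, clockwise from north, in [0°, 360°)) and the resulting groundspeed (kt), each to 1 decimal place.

Leg 1: desired track 144.5°; wind correction -12.7° → command heading 131.8°, groundspeed 93.6 kt
Leg 2: desired track 222.2°; wind correction -13.9° → command heading 208.3°, groundspeed 137.5 kt
Leg 3: desired track 110.4°; wind correction -4.1° → command heading 106.3°, groundspeed 85.4 kt

Leg 1: heading=131.8°, groundspeed=93.6 kt
Leg 2: heading=208.3°, groundspeed=137.5 kt
Leg 3: heading=106.3°, groundspeed=85.4 kt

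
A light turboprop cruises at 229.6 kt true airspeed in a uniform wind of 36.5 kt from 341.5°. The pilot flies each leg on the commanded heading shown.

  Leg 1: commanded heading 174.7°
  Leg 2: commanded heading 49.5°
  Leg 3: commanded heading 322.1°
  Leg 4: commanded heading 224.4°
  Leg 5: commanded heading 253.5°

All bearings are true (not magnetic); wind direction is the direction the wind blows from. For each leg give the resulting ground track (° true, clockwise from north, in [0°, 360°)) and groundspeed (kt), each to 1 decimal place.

Leg 1: heading 174.7°; drift -1.8° → track 172.9°, groundspeed 265.3 kt
Leg 2: heading 49.5°; drift +8.9° → track 58.4°, groundspeed 218.6 kt
Leg 3: heading 322.1°; drift -3.6° → track 318.5°, groundspeed 195.5 kt
Leg 4: heading 224.4°; drift -7.5° → track 216.9°, groundspeed 248.4 kt
Leg 5: heading 253.5°; drift -9.1° → track 244.4°, groundspeed 231.2 kt

Leg 1: track=172.9°, groundspeed=265.3 kt
Leg 2: track=58.4°, groundspeed=218.6 kt
Leg 3: track=318.5°, groundspeed=195.5 kt
Leg 4: track=216.9°, groundspeed=248.4 kt
Leg 5: track=244.4°, groundspeed=231.2 kt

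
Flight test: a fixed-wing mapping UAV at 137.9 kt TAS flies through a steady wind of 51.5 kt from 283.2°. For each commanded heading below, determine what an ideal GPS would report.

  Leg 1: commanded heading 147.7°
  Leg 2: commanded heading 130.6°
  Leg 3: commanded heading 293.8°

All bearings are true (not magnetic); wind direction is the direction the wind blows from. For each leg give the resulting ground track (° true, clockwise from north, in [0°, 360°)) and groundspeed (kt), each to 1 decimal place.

Leg 1: heading 147.7°; drift -11.7° → track 136.0°, groundspeed 178.3 kt
Leg 2: heading 130.6°; drift -7.4° → track 123.2°, groundspeed 185.1 kt
Leg 3: heading 293.8°; drift +6.2° → track 300.0°, groundspeed 87.8 kt

Leg 1: track=136.0°, groundspeed=178.3 kt
Leg 2: track=123.2°, groundspeed=185.1 kt
Leg 3: track=300.0°, groundspeed=87.8 kt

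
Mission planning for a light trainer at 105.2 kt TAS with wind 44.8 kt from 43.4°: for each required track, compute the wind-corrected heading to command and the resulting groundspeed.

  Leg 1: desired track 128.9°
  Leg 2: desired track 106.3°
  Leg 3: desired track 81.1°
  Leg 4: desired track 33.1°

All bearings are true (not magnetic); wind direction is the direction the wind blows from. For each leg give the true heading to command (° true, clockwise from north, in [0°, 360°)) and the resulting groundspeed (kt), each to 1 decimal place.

Leg 1: desired track 128.9°; wind correction -25.1° → command heading 103.8°, groundspeed 91.7 kt
Leg 2: desired track 106.3°; wind correction -22.3° → command heading 84.0°, groundspeed 76.9 kt
Leg 3: desired track 81.1°; wind correction -15.1° → command heading 66.0°, groundspeed 66.1 kt
Leg 4: desired track 33.1°; wind correction +4.4° → command heading 37.5°, groundspeed 60.8 kt

Leg 1: heading=103.8°, groundspeed=91.7 kt
Leg 2: heading=84.0°, groundspeed=76.9 kt
Leg 3: heading=66.0°, groundspeed=66.1 kt
Leg 4: heading=37.5°, groundspeed=60.8 kt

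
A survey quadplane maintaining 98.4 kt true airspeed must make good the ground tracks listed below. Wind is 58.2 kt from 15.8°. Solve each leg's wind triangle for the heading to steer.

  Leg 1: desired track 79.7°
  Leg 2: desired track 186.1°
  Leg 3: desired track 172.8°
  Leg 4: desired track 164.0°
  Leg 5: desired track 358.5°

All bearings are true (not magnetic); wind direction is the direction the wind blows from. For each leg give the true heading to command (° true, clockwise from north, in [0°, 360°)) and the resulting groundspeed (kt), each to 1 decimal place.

Leg 1: heading=47.6°, groundspeed=57.8 kt
Leg 2: heading=180.4°, groundspeed=155.3 kt
Leg 3: heading=159.4°, groundspeed=149.3 kt
Leg 4: heading=145.8°, groundspeed=143.0 kt
Leg 5: heading=8.6°, groundspeed=41.3 kt

Leg 1: desired track 79.7°; wind correction -32.1° → command heading 47.6°, groundspeed 57.8 kt
Leg 2: desired track 186.1°; wind correction -5.7° → command heading 180.4°, groundspeed 155.3 kt
Leg 3: desired track 172.8°; wind correction -13.4° → command heading 159.4°, groundspeed 149.3 kt
Leg 4: desired track 164.0°; wind correction -18.2° → command heading 145.8°, groundspeed 143.0 kt
Leg 5: desired track 358.5°; wind correction +10.1° → command heading 8.6°, groundspeed 41.3 kt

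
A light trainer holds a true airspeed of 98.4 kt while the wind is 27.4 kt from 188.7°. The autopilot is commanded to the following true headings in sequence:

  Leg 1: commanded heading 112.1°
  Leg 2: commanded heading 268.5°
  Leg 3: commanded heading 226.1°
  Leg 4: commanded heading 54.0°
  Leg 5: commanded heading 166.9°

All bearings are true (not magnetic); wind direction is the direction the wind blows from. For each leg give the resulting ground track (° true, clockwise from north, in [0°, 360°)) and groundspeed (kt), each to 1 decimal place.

Leg 1: heading 112.1°; drift -16.1° → track 96.0°, groundspeed 95.8 kt
Leg 2: heading 268.5°; drift +16.1° → track 284.6°, groundspeed 97.4 kt
Leg 3: heading 226.1°; drift +12.3° → track 238.4°, groundspeed 78.4 kt
Leg 4: heading 54.0°; drift -9.4° → track 44.6°, groundspeed 119.3 kt
Leg 5: heading 166.9°; drift -7.9° → track 159.0°, groundspeed 73.7 kt

Leg 1: track=96.0°, groundspeed=95.8 kt
Leg 2: track=284.6°, groundspeed=97.4 kt
Leg 3: track=238.4°, groundspeed=78.4 kt
Leg 4: track=44.6°, groundspeed=119.3 kt
Leg 5: track=159.0°, groundspeed=73.7 kt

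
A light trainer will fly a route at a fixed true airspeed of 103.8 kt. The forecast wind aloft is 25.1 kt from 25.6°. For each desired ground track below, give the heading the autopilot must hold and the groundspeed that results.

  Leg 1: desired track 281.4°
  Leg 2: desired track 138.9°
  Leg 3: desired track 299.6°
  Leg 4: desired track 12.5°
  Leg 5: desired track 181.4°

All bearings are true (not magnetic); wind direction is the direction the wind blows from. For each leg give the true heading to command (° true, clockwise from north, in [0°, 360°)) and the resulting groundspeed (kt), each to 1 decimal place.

Leg 1: heading=295.0°, groundspeed=107.1 kt
Leg 2: heading=126.1°, groundspeed=111.1 kt
Leg 3: heading=313.6°, groundspeed=99.0 kt
Leg 4: heading=15.6°, groundspeed=79.2 kt
Leg 5: heading=175.7°, groundspeed=126.2 kt

Leg 1: desired track 281.4°; wind correction +13.6° → command heading 295.0°, groundspeed 107.1 kt
Leg 2: desired track 138.9°; wind correction -12.8° → command heading 126.1°, groundspeed 111.1 kt
Leg 3: desired track 299.6°; wind correction +14.0° → command heading 313.6°, groundspeed 99.0 kt
Leg 4: desired track 12.5°; wind correction +3.1° → command heading 15.6°, groundspeed 79.2 kt
Leg 5: desired track 181.4°; wind correction -5.7° → command heading 175.7°, groundspeed 126.2 kt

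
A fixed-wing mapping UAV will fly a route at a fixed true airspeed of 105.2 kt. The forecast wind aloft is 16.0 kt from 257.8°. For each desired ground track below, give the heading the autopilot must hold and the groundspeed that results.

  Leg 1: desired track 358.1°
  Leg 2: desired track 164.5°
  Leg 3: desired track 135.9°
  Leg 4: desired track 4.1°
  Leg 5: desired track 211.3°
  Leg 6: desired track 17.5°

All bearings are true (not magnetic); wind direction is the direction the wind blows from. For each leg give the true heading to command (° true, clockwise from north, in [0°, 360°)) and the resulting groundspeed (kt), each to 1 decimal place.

Leg 1: heading=349.5°, groundspeed=106.9 kt
Leg 2: heading=173.2°, groundspeed=104.9 kt
Leg 3: heading=143.3°, groundspeed=112.8 kt
Leg 4: heading=355.7°, groundspeed=108.6 kt
Leg 5: heading=217.6°, groundspeed=93.5 kt
Leg 6: heading=9.9°, groundspeed=112.2 kt

Leg 1: desired track 358.1°; wind correction -8.6° → command heading 349.5°, groundspeed 106.9 kt
Leg 2: desired track 164.5°; wind correction +8.7° → command heading 173.2°, groundspeed 104.9 kt
Leg 3: desired track 135.9°; wind correction +7.4° → command heading 143.3°, groundspeed 112.8 kt
Leg 4: desired track 4.1°; wind correction -8.4° → command heading 355.7°, groundspeed 108.6 kt
Leg 5: desired track 211.3°; wind correction +6.3° → command heading 217.6°, groundspeed 93.5 kt
Leg 6: desired track 17.5°; wind correction -7.6° → command heading 9.9°, groundspeed 112.2 kt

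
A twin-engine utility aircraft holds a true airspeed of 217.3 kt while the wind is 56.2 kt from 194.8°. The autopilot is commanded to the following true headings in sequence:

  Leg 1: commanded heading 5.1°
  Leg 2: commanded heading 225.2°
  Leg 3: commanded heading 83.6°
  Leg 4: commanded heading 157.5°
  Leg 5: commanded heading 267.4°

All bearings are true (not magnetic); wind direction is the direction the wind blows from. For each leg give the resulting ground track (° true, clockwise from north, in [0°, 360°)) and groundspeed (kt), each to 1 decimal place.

Leg 1: track=7.1°, groundspeed=272.9 kt
Leg 2: track=234.8°, groundspeed=171.2 kt
Leg 3: track=71.2°, groundspeed=243.3 kt
Leg 4: track=146.3°, groundspeed=175.9 kt
Leg 5: track=282.4°, groundspeed=207.5 kt

Leg 1: heading 5.1°; drift +2.0° → track 7.1°, groundspeed 272.9 kt
Leg 2: heading 225.2°; drift +9.6° → track 234.8°, groundspeed 171.2 kt
Leg 3: heading 83.6°; drift -12.4° → track 71.2°, groundspeed 243.3 kt
Leg 4: heading 157.5°; drift -11.2° → track 146.3°, groundspeed 175.9 kt
Leg 5: heading 267.4°; drift +15.0° → track 282.4°, groundspeed 207.5 kt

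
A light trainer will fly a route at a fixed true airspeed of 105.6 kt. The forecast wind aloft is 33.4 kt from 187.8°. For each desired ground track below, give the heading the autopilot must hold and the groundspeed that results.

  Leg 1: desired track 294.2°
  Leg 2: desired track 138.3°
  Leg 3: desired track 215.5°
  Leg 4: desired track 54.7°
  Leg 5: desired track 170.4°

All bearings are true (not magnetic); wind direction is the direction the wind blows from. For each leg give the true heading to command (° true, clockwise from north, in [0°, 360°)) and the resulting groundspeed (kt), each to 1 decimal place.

Leg 1: heading=276.5°, groundspeed=110.1 kt
Leg 2: heading=152.2°, groundspeed=80.8 kt
Leg 3: heading=207.0°, groundspeed=74.9 kt
Leg 4: heading=68.1°, groundspeed=125.6 kt
Leg 5: heading=175.8°, groundspeed=73.3 kt

Leg 1: desired track 294.2°; wind correction -17.7° → command heading 276.5°, groundspeed 110.1 kt
Leg 2: desired track 138.3°; wind correction +13.9° → command heading 152.2°, groundspeed 80.8 kt
Leg 3: desired track 215.5°; wind correction -8.5° → command heading 207.0°, groundspeed 74.9 kt
Leg 4: desired track 54.7°; wind correction +13.4° → command heading 68.1°, groundspeed 125.6 kt
Leg 5: desired track 170.4°; wind correction +5.4° → command heading 175.8°, groundspeed 73.3 kt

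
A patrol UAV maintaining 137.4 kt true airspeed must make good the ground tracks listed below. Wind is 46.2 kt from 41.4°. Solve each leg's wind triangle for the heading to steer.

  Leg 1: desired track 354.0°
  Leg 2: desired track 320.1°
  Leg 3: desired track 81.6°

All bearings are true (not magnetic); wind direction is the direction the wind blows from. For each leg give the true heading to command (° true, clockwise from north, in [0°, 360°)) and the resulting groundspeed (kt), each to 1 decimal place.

Leg 1: heading=8.3°, groundspeed=101.9 kt
Leg 2: heading=339.5°, groundspeed=122.6 kt
Leg 3: heading=69.1°, groundspeed=98.8 kt

Leg 1: desired track 354.0°; wind correction +14.3° → command heading 8.3°, groundspeed 101.9 kt
Leg 2: desired track 320.1°; wind correction +19.4° → command heading 339.5°, groundspeed 122.6 kt
Leg 3: desired track 81.6°; wind correction -12.5° → command heading 69.1°, groundspeed 98.8 kt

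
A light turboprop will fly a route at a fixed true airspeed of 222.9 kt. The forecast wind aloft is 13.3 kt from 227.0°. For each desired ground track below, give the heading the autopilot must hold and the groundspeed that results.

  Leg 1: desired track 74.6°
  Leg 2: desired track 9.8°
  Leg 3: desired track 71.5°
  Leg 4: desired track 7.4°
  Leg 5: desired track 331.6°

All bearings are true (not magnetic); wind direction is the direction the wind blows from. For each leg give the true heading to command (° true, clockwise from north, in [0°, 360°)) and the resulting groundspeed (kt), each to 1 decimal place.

Leg 1: heading=76.2°, groundspeed=234.6 kt
Leg 2: heading=7.7°, groundspeed=233.3 kt
Leg 3: heading=72.9°, groundspeed=234.9 kt
Leg 4: heading=5.2°, groundspeed=233.0 kt
Leg 5: heading=328.3°, groundspeed=225.9 kt

Leg 1: desired track 74.6°; wind correction +1.6° → command heading 76.2°, groundspeed 234.6 kt
Leg 2: desired track 9.8°; wind correction -2.1° → command heading 7.7°, groundspeed 233.3 kt
Leg 3: desired track 71.5°; wind correction +1.4° → command heading 72.9°, groundspeed 234.9 kt
Leg 4: desired track 7.4°; wind correction -2.2° → command heading 5.2°, groundspeed 233.0 kt
Leg 5: desired track 331.6°; wind correction -3.3° → command heading 328.3°, groundspeed 225.9 kt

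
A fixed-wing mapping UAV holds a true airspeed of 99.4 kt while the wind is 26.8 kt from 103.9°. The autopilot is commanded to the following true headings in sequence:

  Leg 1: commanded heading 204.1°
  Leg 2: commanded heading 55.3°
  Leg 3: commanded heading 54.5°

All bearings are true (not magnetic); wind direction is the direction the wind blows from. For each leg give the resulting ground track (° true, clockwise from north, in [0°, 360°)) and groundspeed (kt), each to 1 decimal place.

Leg 1: heading 204.1°; drift +14.2° → track 218.3°, groundspeed 107.4 kt
Leg 2: heading 55.3°; drift -13.8° → track 41.5°, groundspeed 84.1 kt
Leg 3: heading 54.5°; drift -13.9° → track 40.6°, groundspeed 84.4 kt

Leg 1: track=218.3°, groundspeed=107.4 kt
Leg 2: track=41.5°, groundspeed=84.1 kt
Leg 3: track=40.6°, groundspeed=84.4 kt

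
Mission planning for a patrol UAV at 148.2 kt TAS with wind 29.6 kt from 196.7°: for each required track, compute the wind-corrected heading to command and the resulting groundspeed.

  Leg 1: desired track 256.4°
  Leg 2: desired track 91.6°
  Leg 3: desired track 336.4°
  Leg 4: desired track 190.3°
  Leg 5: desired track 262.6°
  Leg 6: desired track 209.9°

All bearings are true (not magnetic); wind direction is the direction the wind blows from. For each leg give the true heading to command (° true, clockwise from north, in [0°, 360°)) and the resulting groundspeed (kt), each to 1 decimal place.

Leg 1: heading=246.5°, groundspeed=131.0 kt
Leg 2: heading=102.7°, groundspeed=153.1 kt
Leg 3: heading=329.0°, groundspeed=169.5 kt
Leg 4: heading=191.6°, groundspeed=118.7 kt
Leg 5: heading=252.1°, groundspeed=133.6 kt
Leg 6: heading=207.3°, groundspeed=119.2 kt

Leg 1: desired track 256.4°; wind correction -9.9° → command heading 246.5°, groundspeed 131.0 kt
Leg 2: desired track 91.6°; wind correction +11.1° → command heading 102.7°, groundspeed 153.1 kt
Leg 3: desired track 336.4°; wind correction -7.4° → command heading 329.0°, groundspeed 169.5 kt
Leg 4: desired track 190.3°; wind correction +1.3° → command heading 191.6°, groundspeed 118.7 kt
Leg 5: desired track 262.6°; wind correction -10.5° → command heading 252.1°, groundspeed 133.6 kt
Leg 6: desired track 209.9°; wind correction -2.6° → command heading 207.3°, groundspeed 119.2 kt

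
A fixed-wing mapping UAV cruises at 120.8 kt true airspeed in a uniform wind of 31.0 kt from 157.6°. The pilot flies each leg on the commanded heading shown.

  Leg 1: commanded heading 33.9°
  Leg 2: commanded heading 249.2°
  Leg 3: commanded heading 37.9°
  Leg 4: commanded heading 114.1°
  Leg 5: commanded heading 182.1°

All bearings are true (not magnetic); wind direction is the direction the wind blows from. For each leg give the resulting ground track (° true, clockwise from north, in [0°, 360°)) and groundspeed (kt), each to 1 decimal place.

Leg 1: track=23.3°, groundspeed=140.4 kt
Leg 2: track=263.5°, groundspeed=125.5 kt
Leg 3: track=26.7°, groundspeed=138.8 kt
Leg 4: track=101.9°, groundspeed=100.6 kt
Leg 5: track=190.0°, groundspeed=93.5 kt

Leg 1: heading 33.9°; drift -10.6° → track 23.3°, groundspeed 140.4 kt
Leg 2: heading 249.2°; drift +14.3° → track 263.5°, groundspeed 125.5 kt
Leg 3: heading 37.9°; drift -11.2° → track 26.7°, groundspeed 138.8 kt
Leg 4: heading 114.1°; drift -12.2° → track 101.9°, groundspeed 100.6 kt
Leg 5: heading 182.1°; drift +7.9° → track 190.0°, groundspeed 93.5 kt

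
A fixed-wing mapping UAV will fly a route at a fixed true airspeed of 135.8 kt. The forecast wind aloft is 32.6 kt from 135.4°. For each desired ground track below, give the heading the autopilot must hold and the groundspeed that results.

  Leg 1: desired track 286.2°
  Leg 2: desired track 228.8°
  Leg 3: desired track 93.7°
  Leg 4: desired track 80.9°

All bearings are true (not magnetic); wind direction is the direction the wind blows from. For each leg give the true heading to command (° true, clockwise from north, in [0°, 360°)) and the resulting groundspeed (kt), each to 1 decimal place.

Leg 1: desired track 286.2°; wind correction -6.7° → command heading 279.5°, groundspeed 163.3 kt
Leg 2: desired track 228.8°; wind correction -13.9° → command heading 214.9°, groundspeed 133.8 kt
Leg 3: desired track 93.7°; wind correction +9.2° → command heading 102.9°, groundspeed 109.7 kt
Leg 4: desired track 80.9°; wind correction +11.3° → command heading 92.2°, groundspeed 114.3 kt

Leg 1: heading=279.5°, groundspeed=163.3 kt
Leg 2: heading=214.9°, groundspeed=133.8 kt
Leg 3: heading=102.9°, groundspeed=109.7 kt
Leg 4: heading=92.2°, groundspeed=114.3 kt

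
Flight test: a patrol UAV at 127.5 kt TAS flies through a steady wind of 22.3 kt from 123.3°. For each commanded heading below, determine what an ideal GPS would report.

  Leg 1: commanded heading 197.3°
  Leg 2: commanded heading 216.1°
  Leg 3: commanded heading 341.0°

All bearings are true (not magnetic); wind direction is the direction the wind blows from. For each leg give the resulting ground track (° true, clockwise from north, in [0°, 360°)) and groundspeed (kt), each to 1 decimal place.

Leg 1: heading 197.3°; drift +10.0° → track 207.3°, groundspeed 123.2 kt
Leg 2: heading 216.1°; drift +9.8° → track 225.9°, groundspeed 130.5 kt
Leg 3: heading 341.0°; drift -5.4° → track 335.6°, groundspeed 145.8 kt

Leg 1: track=207.3°, groundspeed=123.2 kt
Leg 2: track=225.9°, groundspeed=130.5 kt
Leg 3: track=335.6°, groundspeed=145.8 kt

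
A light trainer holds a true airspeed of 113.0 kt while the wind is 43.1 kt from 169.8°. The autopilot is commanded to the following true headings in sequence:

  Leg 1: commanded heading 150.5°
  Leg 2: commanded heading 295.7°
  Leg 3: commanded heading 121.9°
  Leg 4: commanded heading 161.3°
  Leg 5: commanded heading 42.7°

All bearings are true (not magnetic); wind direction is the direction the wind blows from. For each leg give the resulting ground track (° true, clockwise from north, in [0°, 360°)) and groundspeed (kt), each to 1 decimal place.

Leg 1: track=139.4°, groundspeed=73.7 kt
Leg 2: track=309.9°, groundspeed=142.6 kt
Leg 3: track=101.1°, groundspeed=90.0 kt
Leg 4: track=156.1°, groundspeed=70.7 kt
Leg 5: track=28.8°, groundspeed=143.2 kt

Leg 1: heading 150.5°; drift -11.1° → track 139.4°, groundspeed 73.7 kt
Leg 2: heading 295.7°; drift +14.2° → track 309.9°, groundspeed 142.6 kt
Leg 3: heading 121.9°; drift -20.8° → track 101.1°, groundspeed 90.0 kt
Leg 4: heading 161.3°; drift -5.2° → track 156.1°, groundspeed 70.7 kt
Leg 5: heading 42.7°; drift -13.9° → track 28.8°, groundspeed 143.2 kt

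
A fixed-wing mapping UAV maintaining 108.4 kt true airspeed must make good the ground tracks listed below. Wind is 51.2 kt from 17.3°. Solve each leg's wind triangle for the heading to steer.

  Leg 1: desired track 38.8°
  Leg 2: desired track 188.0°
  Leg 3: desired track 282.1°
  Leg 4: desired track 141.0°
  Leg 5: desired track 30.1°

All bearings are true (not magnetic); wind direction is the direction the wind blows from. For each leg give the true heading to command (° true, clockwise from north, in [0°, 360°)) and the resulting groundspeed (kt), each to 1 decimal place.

Leg 1: heading=28.8°, groundspeed=59.1 kt
Leg 2: heading=183.6°, groundspeed=158.6 kt
Leg 3: heading=310.2°, groundspeed=100.3 kt
Leg 4: heading=117.9°, groundspeed=128.1 kt
Leg 5: heading=24.1°, groundspeed=57.9 kt

Leg 1: desired track 38.8°; wind correction -10.0° → command heading 28.8°, groundspeed 59.1 kt
Leg 2: desired track 188.0°; wind correction -4.4° → command heading 183.6°, groundspeed 158.6 kt
Leg 3: desired track 282.1°; wind correction +28.1° → command heading 310.2°, groundspeed 100.3 kt
Leg 4: desired track 141.0°; wind correction -23.1° → command heading 117.9°, groundspeed 128.1 kt
Leg 5: desired track 30.1°; wind correction -6.0° → command heading 24.1°, groundspeed 57.9 kt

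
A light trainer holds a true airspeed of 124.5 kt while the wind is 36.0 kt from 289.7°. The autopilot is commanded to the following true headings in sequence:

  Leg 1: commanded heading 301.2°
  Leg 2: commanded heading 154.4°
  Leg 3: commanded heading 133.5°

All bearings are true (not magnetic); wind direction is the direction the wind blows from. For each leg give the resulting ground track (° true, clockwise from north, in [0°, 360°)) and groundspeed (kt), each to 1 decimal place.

Leg 1: track=305.8°, groundspeed=89.5 kt
Leg 2: track=144.8°, groundspeed=152.2 kt
Leg 3: track=128.2°, groundspeed=158.1 kt

Leg 1: heading 301.2°; drift +4.6° → track 305.8°, groundspeed 89.5 kt
Leg 2: heading 154.4°; drift -9.6° → track 144.8°, groundspeed 152.2 kt
Leg 3: heading 133.5°; drift -5.3° → track 128.2°, groundspeed 158.1 kt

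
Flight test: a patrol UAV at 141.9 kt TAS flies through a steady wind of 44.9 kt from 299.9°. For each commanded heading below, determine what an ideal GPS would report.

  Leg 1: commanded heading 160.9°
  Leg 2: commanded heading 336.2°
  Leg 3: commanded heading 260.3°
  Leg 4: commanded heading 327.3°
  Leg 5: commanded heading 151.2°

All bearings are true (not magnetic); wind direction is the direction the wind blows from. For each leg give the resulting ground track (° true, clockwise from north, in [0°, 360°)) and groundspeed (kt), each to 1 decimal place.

Leg 1: heading 160.9°; drift -9.5° → track 151.4°, groundspeed 178.2 kt
Leg 2: heading 336.2°; drift +14.1° → track 350.3°, groundspeed 109.0 kt
Leg 3: heading 260.3°; drift -14.9° → track 245.4°, groundspeed 111.1 kt
Leg 4: heading 327.3°; drift +11.4° → track 338.7°, groundspeed 104.1 kt
Leg 5: heading 151.2°; drift -7.4° → track 143.8°, groundspeed 181.8 kt

Leg 1: track=151.4°, groundspeed=178.2 kt
Leg 2: track=350.3°, groundspeed=109.0 kt
Leg 3: track=245.4°, groundspeed=111.1 kt
Leg 4: track=338.7°, groundspeed=104.1 kt
Leg 5: track=143.8°, groundspeed=181.8 kt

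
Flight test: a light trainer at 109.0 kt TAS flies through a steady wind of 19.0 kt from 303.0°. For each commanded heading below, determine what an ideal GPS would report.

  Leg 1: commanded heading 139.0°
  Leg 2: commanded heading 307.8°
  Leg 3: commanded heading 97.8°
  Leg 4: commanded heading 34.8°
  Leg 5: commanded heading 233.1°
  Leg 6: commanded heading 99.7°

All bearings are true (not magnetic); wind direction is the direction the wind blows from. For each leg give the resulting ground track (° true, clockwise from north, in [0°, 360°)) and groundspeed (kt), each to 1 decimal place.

Leg 1: track=136.6°, groundspeed=127.4 kt
Leg 2: track=308.8°, groundspeed=90.1 kt
Leg 3: track=101.5°, groundspeed=126.5 kt
Leg 4: track=44.6°, groundspeed=111.2 kt
Leg 5: track=223.2°, groundspeed=104.0 kt
Leg 6: track=103.1°, groundspeed=126.7 kt

Leg 1: heading 139.0°; drift -2.4° → track 136.6°, groundspeed 127.4 kt
Leg 2: heading 307.8°; drift +1.0° → track 308.8°, groundspeed 90.1 kt
Leg 3: heading 97.8°; drift +3.7° → track 101.5°, groundspeed 126.5 kt
Leg 4: heading 34.8°; drift +9.8° → track 44.6°, groundspeed 111.2 kt
Leg 5: heading 233.1°; drift -9.9° → track 223.2°, groundspeed 104.0 kt
Leg 6: heading 99.7°; drift +3.4° → track 103.1°, groundspeed 126.7 kt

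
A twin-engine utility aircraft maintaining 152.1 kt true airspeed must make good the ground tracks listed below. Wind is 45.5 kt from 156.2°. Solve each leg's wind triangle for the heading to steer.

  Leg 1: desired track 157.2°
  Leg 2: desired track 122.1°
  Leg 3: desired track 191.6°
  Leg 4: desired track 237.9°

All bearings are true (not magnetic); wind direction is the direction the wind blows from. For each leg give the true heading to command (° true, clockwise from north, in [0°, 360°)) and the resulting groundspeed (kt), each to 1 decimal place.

Leg 1: desired track 157.2°; wind correction -0.3° → command heading 156.9°, groundspeed 106.6 kt
Leg 2: desired track 122.1°; wind correction +9.7° → command heading 131.8°, groundspeed 112.3 kt
Leg 3: desired track 191.6°; wind correction -10.0° → command heading 181.6°, groundspeed 112.7 kt
Leg 4: desired track 237.9°; wind correction -17.2° → command heading 220.7°, groundspeed 138.7 kt

Leg 1: heading=156.9°, groundspeed=106.6 kt
Leg 2: heading=131.8°, groundspeed=112.3 kt
Leg 3: heading=181.6°, groundspeed=112.7 kt
Leg 4: heading=220.7°, groundspeed=138.7 kt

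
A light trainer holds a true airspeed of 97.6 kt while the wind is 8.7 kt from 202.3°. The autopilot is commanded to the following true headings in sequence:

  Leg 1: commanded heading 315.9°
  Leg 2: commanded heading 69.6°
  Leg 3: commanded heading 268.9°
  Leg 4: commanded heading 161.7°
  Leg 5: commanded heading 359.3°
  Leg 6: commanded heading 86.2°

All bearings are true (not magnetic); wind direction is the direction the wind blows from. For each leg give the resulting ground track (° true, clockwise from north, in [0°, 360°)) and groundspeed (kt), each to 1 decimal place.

Leg 1: heading 315.9°; drift +4.5° → track 320.4°, groundspeed 101.4 kt
Leg 2: heading 69.6°; drift -3.5° → track 66.1°, groundspeed 103.7 kt
Leg 3: heading 268.9°; drift +4.8° → track 273.7°, groundspeed 94.5 kt
Leg 4: heading 161.7°; drift -3.6° → track 158.1°, groundspeed 91.2 kt
Leg 5: heading 359.3°; drift +1.8° → track 1.1°, groundspeed 105.7 kt
Leg 6: heading 86.2°; drift -4.4° → track 81.8°, groundspeed 101.7 kt

Leg 1: track=320.4°, groundspeed=101.4 kt
Leg 2: track=66.1°, groundspeed=103.7 kt
Leg 3: track=273.7°, groundspeed=94.5 kt
Leg 4: track=158.1°, groundspeed=91.2 kt
Leg 5: track=1.1°, groundspeed=105.7 kt
Leg 6: track=81.8°, groundspeed=101.7 kt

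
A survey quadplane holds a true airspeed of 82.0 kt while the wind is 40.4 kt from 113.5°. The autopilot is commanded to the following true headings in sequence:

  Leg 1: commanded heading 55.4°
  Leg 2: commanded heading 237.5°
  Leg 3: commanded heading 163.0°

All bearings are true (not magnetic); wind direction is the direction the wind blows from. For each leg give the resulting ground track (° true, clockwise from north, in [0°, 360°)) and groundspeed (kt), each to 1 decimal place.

Leg 1: track=25.9°, groundspeed=69.7 kt
Leg 2: track=255.3°, groundspeed=109.8 kt
Leg 3: track=191.9°, groundspeed=63.7 kt

Leg 1: heading 55.4°; drift -29.5° → track 25.9°, groundspeed 69.7 kt
Leg 2: heading 237.5°; drift +17.8° → track 255.3°, groundspeed 109.8 kt
Leg 3: heading 163.0°; drift +28.9° → track 191.9°, groundspeed 63.7 kt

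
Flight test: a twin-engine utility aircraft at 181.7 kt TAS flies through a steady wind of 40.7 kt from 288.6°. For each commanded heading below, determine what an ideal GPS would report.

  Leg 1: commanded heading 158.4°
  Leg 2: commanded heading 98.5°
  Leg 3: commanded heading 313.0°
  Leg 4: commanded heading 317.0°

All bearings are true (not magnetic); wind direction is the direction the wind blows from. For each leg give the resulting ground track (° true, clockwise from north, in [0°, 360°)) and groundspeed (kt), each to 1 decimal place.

Leg 1: track=149.9°, groundspeed=210.3 kt
Leg 2: track=100.3°, groundspeed=221.9 kt
Leg 3: track=319.6°, groundspeed=145.6 kt
Leg 4: track=324.6°, groundspeed=147.2 kt

Leg 1: heading 158.4°; drift -8.5° → track 149.9°, groundspeed 210.3 kt
Leg 2: heading 98.5°; drift +1.8° → track 100.3°, groundspeed 221.9 kt
Leg 3: heading 313.0°; drift +6.6° → track 319.6°, groundspeed 145.6 kt
Leg 4: heading 317.0°; drift +7.6° → track 324.6°, groundspeed 147.2 kt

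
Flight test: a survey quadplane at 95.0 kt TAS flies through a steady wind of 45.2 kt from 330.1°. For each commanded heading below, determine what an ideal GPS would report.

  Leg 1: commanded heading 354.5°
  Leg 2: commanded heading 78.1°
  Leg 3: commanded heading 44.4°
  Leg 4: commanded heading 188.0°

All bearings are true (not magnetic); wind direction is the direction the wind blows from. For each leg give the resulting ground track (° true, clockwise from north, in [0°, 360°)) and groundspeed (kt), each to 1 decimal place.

Leg 1: track=13.6°, groundspeed=57.0 kt
Leg 2: track=99.6°, groundspeed=117.1 kt
Leg 3: track=72.1°, groundspeed=93.5 kt
Leg 4: track=176.0°, groundspeed=133.6 kt

Leg 1: heading 354.5°; drift +19.1° → track 13.6°, groundspeed 57.0 kt
Leg 2: heading 78.1°; drift +21.5° → track 99.6°, groundspeed 117.1 kt
Leg 3: heading 44.4°; drift +27.7° → track 72.1°, groundspeed 93.5 kt
Leg 4: heading 188.0°; drift -12.0° → track 176.0°, groundspeed 133.6 kt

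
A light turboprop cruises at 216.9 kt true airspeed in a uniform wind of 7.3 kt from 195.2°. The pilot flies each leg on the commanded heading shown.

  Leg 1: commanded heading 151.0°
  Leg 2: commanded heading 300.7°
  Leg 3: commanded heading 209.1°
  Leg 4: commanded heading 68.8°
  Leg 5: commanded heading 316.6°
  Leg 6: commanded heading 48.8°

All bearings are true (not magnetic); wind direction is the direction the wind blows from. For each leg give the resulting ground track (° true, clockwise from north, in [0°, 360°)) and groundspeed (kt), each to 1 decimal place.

Leg 1: track=149.6°, groundspeed=211.7 kt
Leg 2: track=302.5°, groundspeed=219.0 kt
Leg 3: track=209.6°, groundspeed=209.8 kt
Leg 4: track=67.3°, groundspeed=221.3 kt
Leg 5: track=318.2°, groundspeed=220.8 kt
Leg 6: track=47.8°, groundspeed=223.0 kt

Leg 1: heading 151.0°; drift -1.4° → track 149.6°, groundspeed 211.7 kt
Leg 2: heading 300.7°; drift +1.8° → track 302.5°, groundspeed 219.0 kt
Leg 3: heading 209.1°; drift +0.5° → track 209.6°, groundspeed 209.8 kt
Leg 4: heading 68.8°; drift -1.5° → track 67.3°, groundspeed 221.3 kt
Leg 5: heading 316.6°; drift +1.6° → track 318.2°, groundspeed 220.8 kt
Leg 6: heading 48.8°; drift -1.0° → track 47.8°, groundspeed 223.0 kt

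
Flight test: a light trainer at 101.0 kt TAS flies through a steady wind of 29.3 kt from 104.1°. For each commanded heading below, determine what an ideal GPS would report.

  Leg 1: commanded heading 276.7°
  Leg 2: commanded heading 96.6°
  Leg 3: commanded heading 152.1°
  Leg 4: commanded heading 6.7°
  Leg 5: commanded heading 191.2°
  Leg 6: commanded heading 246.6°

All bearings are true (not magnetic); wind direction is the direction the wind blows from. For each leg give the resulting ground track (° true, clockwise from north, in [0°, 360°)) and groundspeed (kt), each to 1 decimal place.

Leg 1: track=278.4°, groundspeed=130.1 kt
Leg 2: track=93.6°, groundspeed=72.1 kt
Leg 3: track=167.1°, groundspeed=84.3 kt
Leg 4: track=351.2°, groundspeed=108.7 kt
Leg 5: track=207.6°, groundspeed=103.7 kt
Leg 6: track=254.8°, groundspeed=125.5 kt

Leg 1: heading 276.7°; drift +1.7° → track 278.4°, groundspeed 130.1 kt
Leg 2: heading 96.6°; drift -3.0° → track 93.6°, groundspeed 72.1 kt
Leg 3: heading 152.1°; drift +15.0° → track 167.1°, groundspeed 84.3 kt
Leg 4: heading 6.7°; drift -15.5° → track 351.2°, groundspeed 108.7 kt
Leg 5: heading 191.2°; drift +16.4° → track 207.6°, groundspeed 103.7 kt
Leg 6: heading 246.6°; drift +8.2° → track 254.8°, groundspeed 125.5 kt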